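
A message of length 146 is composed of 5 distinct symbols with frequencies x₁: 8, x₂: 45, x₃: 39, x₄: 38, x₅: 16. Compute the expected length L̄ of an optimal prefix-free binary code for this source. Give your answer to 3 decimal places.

Probabilities are the counts divided by 146.
Repeatedly combine the two least-probable nodes; the expected code length is the sum of the merged weights.
merge 4/73 + 8/73 → 12/73
merge 12/73 + 19/73 → 31/73
merge 39/146 + 45/146 → 42/73
merge 31/73 + 42/73 → 1
L = 12/73 + 31/73 + 42/73 + 1 = 158/73 ≈ 2.164 bits/symbol.

2.164 bits/symbol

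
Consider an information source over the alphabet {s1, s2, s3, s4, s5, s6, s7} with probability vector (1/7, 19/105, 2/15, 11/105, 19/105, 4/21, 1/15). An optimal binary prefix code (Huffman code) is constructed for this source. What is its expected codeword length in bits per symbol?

Repeatedly combine the two least-probable nodes; the expected code length is the sum of the merged weights.
merge 1/15 + 11/105 → 6/35
merge 2/15 + 1/7 → 29/105
merge 6/35 + 19/105 → 37/105
merge 19/105 + 4/21 → 13/35
merge 29/105 + 37/105 → 22/35
merge 13/35 + 22/35 → 1
L = 6/35 + 29/105 + 37/105 + 13/35 + 22/35 + 1 = 14/5 = 2.8 bits/symbol.

2.8 bits/symbol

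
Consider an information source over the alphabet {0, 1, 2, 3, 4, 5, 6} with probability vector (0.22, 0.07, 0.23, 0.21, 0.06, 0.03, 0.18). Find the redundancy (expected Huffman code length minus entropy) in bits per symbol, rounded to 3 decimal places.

0.040 bits

Entropy H = −Σ p log₂ p ≈ 2.5502 bits.
Huffman merges: 3/100+3/50→9/100; 7/100+9/100→4/25; 4/25+9/50→17/50; 21/100+11/50→43/100; 23/100+17/50→57/100; 43/100+57/100→1. L = 259/100 ≈ 2.5900.
L − H = 2.5900 − 2.5502 = 0.040 bits.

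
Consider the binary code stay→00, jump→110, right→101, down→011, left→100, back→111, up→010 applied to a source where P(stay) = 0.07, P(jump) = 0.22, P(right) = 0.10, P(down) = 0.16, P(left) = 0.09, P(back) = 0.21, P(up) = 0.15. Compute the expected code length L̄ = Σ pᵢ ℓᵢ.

2.93 bits/symbol

L̄ = Σ pᵢ·ℓᵢ = 0.07·2 + 0.22·3 + 0.10·3 + 0.16·3 + 0.09·3 + 0.21·3 + 0.15·3 = 2.93 bits/symbol.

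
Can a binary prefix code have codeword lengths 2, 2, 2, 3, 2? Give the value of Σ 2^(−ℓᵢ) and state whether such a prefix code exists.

1.125; no

With common denominator 2^3 = 8: Σ 2^(−ℓᵢ) = 2/8 + 2/8 + 2/8 + 1/8 + 2/8 = 9/8 = 1.125.
Kraft's inequality requires Σ ≤ 1; here Σ = 1.125 > 1, so no such prefix code exists.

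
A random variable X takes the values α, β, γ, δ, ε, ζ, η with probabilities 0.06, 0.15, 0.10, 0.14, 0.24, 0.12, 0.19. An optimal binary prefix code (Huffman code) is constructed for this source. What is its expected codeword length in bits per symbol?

2.73 bits/symbol

Repeatedly combine the two least-probable nodes; the expected code length is the sum of the merged weights.
merge 3/50 + 1/10 → 4/25
merge 3/25 + 7/50 → 13/50
merge 3/20 + 4/25 → 31/100
merge 19/100 + 6/25 → 43/100
merge 13/50 + 31/100 → 57/100
merge 43/100 + 57/100 → 1
L = 4/25 + 13/50 + 31/100 + 43/100 + 57/100 + 1 = 273/100 = 2.73 bits/symbol.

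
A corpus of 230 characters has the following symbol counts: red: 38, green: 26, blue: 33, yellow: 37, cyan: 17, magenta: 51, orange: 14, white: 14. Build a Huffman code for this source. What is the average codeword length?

Probabilities are the counts divided by 230.
Repeatedly combine the two least-probable nodes; the expected code length is the sum of the merged weights.
merge 7/115 + 7/115 → 14/115
merge 17/230 + 13/115 → 43/230
merge 14/115 + 33/230 → 61/230
merge 37/230 + 19/115 → 15/46
merge 43/230 + 51/230 → 47/115
merge 61/230 + 15/46 → 68/115
merge 47/115 + 68/115 → 1
L = 14/115 + 43/230 + 61/230 + 15/46 + 47/115 + 68/115 + 1 = 29/10 = 2.9 bits/symbol.

2.9 bits/symbol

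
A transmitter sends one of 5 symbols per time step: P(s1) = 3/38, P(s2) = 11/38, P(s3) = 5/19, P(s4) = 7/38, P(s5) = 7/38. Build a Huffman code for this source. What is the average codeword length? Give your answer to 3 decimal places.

2.263 bits/symbol

Repeatedly combine the two least-probable nodes; the expected code length is the sum of the merged weights.
merge 3/38 + 7/38 → 5/19
merge 7/38 + 5/19 → 17/38
merge 5/19 + 11/38 → 21/38
merge 17/38 + 21/38 → 1
L = 5/19 + 17/38 + 21/38 + 1 = 43/19 ≈ 2.263 bits/symbol.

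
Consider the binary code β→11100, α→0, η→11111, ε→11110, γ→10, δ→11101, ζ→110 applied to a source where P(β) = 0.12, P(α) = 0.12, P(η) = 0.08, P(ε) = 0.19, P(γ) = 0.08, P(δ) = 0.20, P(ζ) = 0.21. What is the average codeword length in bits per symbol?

L̄ = Σ pᵢ·ℓᵢ = 0.12·5 + 0.12·1 + 0.08·5 + 0.19·5 + 0.08·2 + 0.20·5 + 0.21·3 = 3.86 bits/symbol.

3.86 bits/symbol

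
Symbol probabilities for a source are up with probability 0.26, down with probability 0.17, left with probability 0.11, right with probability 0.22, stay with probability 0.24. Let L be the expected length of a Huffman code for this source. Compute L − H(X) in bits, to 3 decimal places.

0.015 bits

Entropy H = −Σ p log₂ p ≈ 2.2649 bits.
Huffman merges: 11/100+17/100→7/25; 11/50+6/25→23/50; 13/50+7/25→27/50; 23/50+27/50→1. L = 57/25 ≈ 2.2800.
L − H = 2.2800 − 2.2649 = 0.015 bits.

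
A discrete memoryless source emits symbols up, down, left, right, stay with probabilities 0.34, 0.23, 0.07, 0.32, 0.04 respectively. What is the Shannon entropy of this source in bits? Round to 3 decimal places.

1.997 bits

H = −Σ pᵢ log₂ pᵢ.
−0.34·log₂(0.34) = 0.5292
−0.23·log₂(0.23) = 0.4877
−0.07·log₂(0.07) = 0.2686
−0.32·log₂(0.32) = 0.5260
−0.04·log₂(0.04) = 0.1858
Sum ≈ 1.9972 → 1.997 bits.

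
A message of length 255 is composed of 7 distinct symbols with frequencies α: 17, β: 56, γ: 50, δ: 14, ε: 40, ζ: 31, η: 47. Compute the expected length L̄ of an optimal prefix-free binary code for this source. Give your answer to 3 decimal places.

Probabilities are the counts divided by 255.
Repeatedly combine the two least-probable nodes; the expected code length is the sum of the merged weights.
merge 14/255 + 1/15 → 31/255
merge 31/255 + 31/255 → 62/255
merge 8/51 + 47/255 → 29/85
merge 10/51 + 56/255 → 106/255
merge 62/255 + 29/85 → 149/255
merge 106/255 + 149/255 → 1
L = 31/255 + 62/255 + 29/85 + 106/255 + 149/255 + 1 = 46/17 ≈ 2.706 bits/symbol.

2.706 bits/symbol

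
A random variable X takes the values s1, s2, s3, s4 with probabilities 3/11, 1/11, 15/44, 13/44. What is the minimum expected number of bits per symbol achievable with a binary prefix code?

Repeatedly combine the two least-probable nodes; the expected code length is the sum of the merged weights.
merge 1/11 + 3/11 → 4/11
merge 13/44 + 15/44 → 7/11
merge 4/11 + 7/11 → 1
L = 4/11 + 7/11 + 1 = 2 bits/symbol.

2 bits/symbol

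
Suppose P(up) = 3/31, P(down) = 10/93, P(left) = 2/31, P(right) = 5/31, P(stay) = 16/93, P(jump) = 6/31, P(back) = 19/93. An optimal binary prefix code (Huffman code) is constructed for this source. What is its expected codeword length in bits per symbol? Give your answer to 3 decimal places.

Repeatedly combine the two least-probable nodes; the expected code length is the sum of the merged weights.
merge 2/31 + 3/31 → 5/31
merge 10/93 + 5/31 → 25/93
merge 5/31 + 16/93 → 1/3
merge 6/31 + 19/93 → 37/93
merge 25/93 + 1/3 → 56/93
merge 37/93 + 56/93 → 1
L = 5/31 + 25/93 + 1/3 + 37/93 + 56/93 + 1 = 257/93 ≈ 2.763 bits/symbol.

2.763 bits/symbol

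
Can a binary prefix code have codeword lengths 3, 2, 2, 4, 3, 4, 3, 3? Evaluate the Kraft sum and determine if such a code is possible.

With common denominator 2^4 = 16: Σ 2^(−ℓᵢ) = 2/16 + 4/16 + 4/16 + 1/16 + 2/16 + 1/16 + 2/16 + 2/16 = 18/16 = 1.125.
Kraft's inequality requires Σ ≤ 1; here Σ = 1.125 > 1, so no such prefix code exists.

1.125; no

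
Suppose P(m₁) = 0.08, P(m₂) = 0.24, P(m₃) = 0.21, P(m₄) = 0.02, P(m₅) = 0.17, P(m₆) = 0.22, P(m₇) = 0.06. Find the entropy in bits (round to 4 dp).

H = −Σ pᵢ log₂ pᵢ.
−0.08·log₂(0.08) = 0.2915
−0.24·log₂(0.24) = 0.4941
−0.21·log₂(0.21) = 0.4728
−0.02·log₂(0.02) = 0.1129
−0.17·log₂(0.17) = 0.4346
−0.22·log₂(0.22) = 0.4806
−0.06·log₂(0.06) = 0.2435
Sum ≈ 2.5300 → 2.5300 bits.

2.5300 bits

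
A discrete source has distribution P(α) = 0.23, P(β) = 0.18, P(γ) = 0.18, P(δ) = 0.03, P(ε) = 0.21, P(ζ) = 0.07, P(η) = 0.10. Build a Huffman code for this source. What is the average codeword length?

Repeatedly combine the two least-probable nodes; the expected code length is the sum of the merged weights.
merge 3/100 + 7/100 → 1/10
merge 1/10 + 1/10 → 1/5
merge 9/50 + 9/50 → 9/25
merge 1/5 + 21/100 → 41/100
merge 23/100 + 9/25 → 59/100
merge 41/100 + 59/100 → 1
L = 1/10 + 1/5 + 9/25 + 41/100 + 59/100 + 1 = 133/50 = 2.66 bits/symbol.

2.66 bits/symbol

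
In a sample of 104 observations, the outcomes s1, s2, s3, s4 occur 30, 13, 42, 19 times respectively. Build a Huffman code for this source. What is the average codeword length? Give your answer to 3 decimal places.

1.904 bits/symbol

Probabilities are the counts divided by 104.
Repeatedly combine the two least-probable nodes; the expected code length is the sum of the merged weights.
merge 1/8 + 19/104 → 4/13
merge 15/52 + 4/13 → 31/52
merge 21/52 + 31/52 → 1
L = 4/13 + 31/52 + 1 = 99/52 ≈ 1.904 bits/symbol.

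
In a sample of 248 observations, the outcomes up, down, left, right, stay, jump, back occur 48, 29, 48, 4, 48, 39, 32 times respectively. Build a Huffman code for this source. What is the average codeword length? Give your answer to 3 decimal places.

2.746 bits/symbol

Probabilities are the counts divided by 248.
Repeatedly combine the two least-probable nodes; the expected code length is the sum of the merged weights.
merge 1/62 + 29/248 → 33/248
merge 4/31 + 33/248 → 65/248
merge 39/248 + 6/31 → 87/248
merge 6/31 + 6/31 → 12/31
merge 65/248 + 87/248 → 19/31
merge 12/31 + 19/31 → 1
L = 33/248 + 65/248 + 87/248 + 12/31 + 19/31 + 1 = 681/248 ≈ 2.746 bits/symbol.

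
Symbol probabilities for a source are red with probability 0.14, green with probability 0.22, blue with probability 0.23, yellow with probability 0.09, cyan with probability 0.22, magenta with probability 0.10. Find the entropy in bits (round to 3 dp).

2.491 bits

H = −Σ pᵢ log₂ pᵢ.
−0.14·log₂(0.14) = 0.3971
−0.22·log₂(0.22) = 0.4806
−0.23·log₂(0.23) = 0.4877
−0.09·log₂(0.09) = 0.3127
−0.22·log₂(0.22) = 0.4806
−0.10·log₂(0.10) = 0.3322
Sum ≈ 2.4908 → 2.491 bits.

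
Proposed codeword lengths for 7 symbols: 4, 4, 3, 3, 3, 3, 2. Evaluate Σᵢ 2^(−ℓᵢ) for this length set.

With common denominator 2^4 = 16: Σ 2^(−ℓᵢ) = 1/16 + 1/16 + 2/16 + 2/16 + 2/16 + 2/16 + 4/16 = 14/16 = 0.875.

0.875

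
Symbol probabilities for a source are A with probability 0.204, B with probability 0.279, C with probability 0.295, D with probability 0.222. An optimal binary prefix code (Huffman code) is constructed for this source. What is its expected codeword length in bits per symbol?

Repeatedly combine the two least-probable nodes; the expected code length is the sum of the merged weights.
merge 51/250 + 111/500 → 213/500
merge 279/1000 + 59/200 → 287/500
merge 213/500 + 287/500 → 1
L = 213/500 + 287/500 + 1 = 2 bits/symbol.

2 bits/symbol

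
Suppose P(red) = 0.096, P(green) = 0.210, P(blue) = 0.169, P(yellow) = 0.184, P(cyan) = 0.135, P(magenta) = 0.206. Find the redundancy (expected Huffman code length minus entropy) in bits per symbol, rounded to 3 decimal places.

Entropy H = −Σ p log₂ p ≈ 2.5398 bits.
Huffman merges: 12/125+27/200→231/1000; 169/1000+23/125→353/1000; 103/500+21/100→52/125; 231/1000+353/1000→73/125; 52/125+73/125→1. L = 323/125 ≈ 2.5840.
L − H = 2.5840 − 2.5398 = 0.044 bits.

0.044 bits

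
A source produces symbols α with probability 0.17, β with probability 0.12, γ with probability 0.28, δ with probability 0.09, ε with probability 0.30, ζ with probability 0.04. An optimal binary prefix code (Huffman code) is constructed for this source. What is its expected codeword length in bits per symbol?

Repeatedly combine the two least-probable nodes; the expected code length is the sum of the merged weights.
merge 1/25 + 9/100 → 13/100
merge 3/25 + 13/100 → 1/4
merge 17/100 + 1/4 → 21/50
merge 7/25 + 3/10 → 29/50
merge 21/50 + 29/50 → 1
L = 13/100 + 1/4 + 21/50 + 29/50 + 1 = 119/50 = 2.38 bits/symbol.

2.38 bits/symbol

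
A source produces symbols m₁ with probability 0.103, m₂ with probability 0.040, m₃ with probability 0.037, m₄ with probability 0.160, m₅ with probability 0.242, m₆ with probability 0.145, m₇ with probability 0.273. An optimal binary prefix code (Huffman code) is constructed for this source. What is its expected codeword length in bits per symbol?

Repeatedly combine the two least-probable nodes; the expected code length is the sum of the merged weights.
merge 37/1000 + 1/25 → 77/1000
merge 77/1000 + 103/1000 → 9/50
merge 29/200 + 4/25 → 61/200
merge 9/50 + 121/500 → 211/500
merge 273/1000 + 61/200 → 289/500
merge 211/500 + 289/500 → 1
L = 77/1000 + 9/50 + 61/200 + 211/500 + 289/500 + 1 = 1281/500 = 2.562 bits/symbol.

2.562 bits/symbol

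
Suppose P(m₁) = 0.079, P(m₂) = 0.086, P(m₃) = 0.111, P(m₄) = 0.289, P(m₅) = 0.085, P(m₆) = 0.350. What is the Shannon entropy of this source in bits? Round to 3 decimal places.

2.296 bits

H = −Σ pᵢ log₂ pᵢ.
−0.079·log₂(0.079) = 0.2893
−0.086·log₂(0.086) = 0.3044
−0.111·log₂(0.111) = 0.3520
−0.289·log₂(0.289) = 0.5176
−0.085·log₂(0.085) = 0.3023
−0.350·log₂(0.350) = 0.5301
Sum ≈ 2.2957 → 2.296 bits.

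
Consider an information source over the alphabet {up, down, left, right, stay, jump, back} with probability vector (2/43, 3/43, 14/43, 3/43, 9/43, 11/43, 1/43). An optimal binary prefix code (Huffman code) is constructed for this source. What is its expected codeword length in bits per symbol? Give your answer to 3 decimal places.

2.419 bits/symbol

Repeatedly combine the two least-probable nodes; the expected code length is the sum of the merged weights.
merge 1/43 + 2/43 → 3/43
merge 3/43 + 3/43 → 6/43
merge 3/43 + 6/43 → 9/43
merge 9/43 + 9/43 → 18/43
merge 11/43 + 14/43 → 25/43
merge 18/43 + 25/43 → 1
L = 3/43 + 6/43 + 9/43 + 18/43 + 25/43 + 1 = 104/43 ≈ 2.419 bits/symbol.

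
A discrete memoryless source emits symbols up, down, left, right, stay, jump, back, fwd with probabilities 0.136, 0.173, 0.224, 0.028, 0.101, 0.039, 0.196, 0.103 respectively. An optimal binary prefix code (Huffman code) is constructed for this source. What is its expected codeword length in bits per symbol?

2.815 bits/symbol

Repeatedly combine the two least-probable nodes; the expected code length is the sum of the merged weights.
merge 7/250 + 39/1000 → 67/1000
merge 67/1000 + 101/1000 → 21/125
merge 103/1000 + 17/125 → 239/1000
merge 21/125 + 173/1000 → 341/1000
merge 49/250 + 28/125 → 21/50
merge 239/1000 + 341/1000 → 29/50
merge 21/50 + 29/50 → 1
L = 67/1000 + 21/125 + 239/1000 + 341/1000 + 21/50 + 29/50 + 1 = 563/200 = 2.815 bits/symbol.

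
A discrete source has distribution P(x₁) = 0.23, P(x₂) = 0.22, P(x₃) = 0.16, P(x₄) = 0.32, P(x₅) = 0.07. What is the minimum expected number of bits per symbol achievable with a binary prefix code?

2.23 bits/symbol

Repeatedly combine the two least-probable nodes; the expected code length is the sum of the merged weights.
merge 7/100 + 4/25 → 23/100
merge 11/50 + 23/100 → 9/20
merge 23/100 + 8/25 → 11/20
merge 9/20 + 11/20 → 1
L = 23/100 + 9/20 + 11/20 + 1 = 223/100 = 2.23 bits/symbol.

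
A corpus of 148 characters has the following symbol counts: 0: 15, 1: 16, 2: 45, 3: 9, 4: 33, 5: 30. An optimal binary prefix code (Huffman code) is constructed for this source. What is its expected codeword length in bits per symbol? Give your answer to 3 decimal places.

Probabilities are the counts divided by 148.
Repeatedly combine the two least-probable nodes; the expected code length is the sum of the merged weights.
merge 9/148 + 15/148 → 6/37
merge 4/37 + 6/37 → 10/37
merge 15/74 + 33/148 → 63/148
merge 10/37 + 45/148 → 85/148
merge 63/148 + 85/148 → 1
L = 6/37 + 10/37 + 63/148 + 85/148 + 1 = 90/37 ≈ 2.432 bits/symbol.

2.432 bits/symbol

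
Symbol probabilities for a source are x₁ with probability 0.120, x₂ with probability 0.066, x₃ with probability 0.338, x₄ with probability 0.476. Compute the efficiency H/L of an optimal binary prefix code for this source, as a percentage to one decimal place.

Entropy H = −Σ p log₂ p ≈ 1.6646 bits.
Huffman merges: 33/500+3/25→93/500; 93/500+169/500→131/250; 119/250+131/250→1. L = 171/100 ≈ 1.7100.
Efficiency = H/L = 1.6646/1.7100 = 97.3%.

97.3%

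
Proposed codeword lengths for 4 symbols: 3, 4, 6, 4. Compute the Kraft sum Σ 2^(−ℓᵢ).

0.265625

With common denominator 2^6 = 64: Σ 2^(−ℓᵢ) = 8/64 + 4/64 + 1/64 + 4/64 = 17/64 = 0.265625.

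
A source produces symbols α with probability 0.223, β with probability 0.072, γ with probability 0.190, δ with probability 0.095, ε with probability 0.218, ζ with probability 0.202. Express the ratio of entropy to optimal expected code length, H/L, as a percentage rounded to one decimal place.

98.2%

Entropy H = −Σ p log₂ p ≈ 2.4791 bits.
Huffman merges: 9/125+19/200→167/1000; 167/1000+19/100→357/1000; 101/500+109/500→21/50; 223/1000+357/1000→29/50; 21/50+29/50→1. L = 631/250 ≈ 2.5240.
Efficiency = H/L = 2.4791/2.5240 = 98.2%.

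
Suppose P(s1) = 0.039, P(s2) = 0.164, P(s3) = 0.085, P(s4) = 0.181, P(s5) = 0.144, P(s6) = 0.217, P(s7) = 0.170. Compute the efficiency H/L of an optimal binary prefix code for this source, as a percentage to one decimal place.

Entropy H = −Σ p log₂ p ≈ 2.6744 bits.
Huffman merges: 39/1000+17/200→31/250; 31/250+18/125→67/250; 41/250+17/100→167/500; 181/1000+217/1000→199/500; 67/250+167/500→301/500; 199/500+301/500→1. L = 1363/500 ≈ 2.7260.
Efficiency = H/L = 2.6744/2.7260 = 98.1%.

98.1%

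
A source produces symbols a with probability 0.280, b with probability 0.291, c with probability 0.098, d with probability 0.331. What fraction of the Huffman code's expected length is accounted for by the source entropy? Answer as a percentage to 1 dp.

Entropy H = −Σ p log₂ p ≈ 1.8888 bits.
Huffman merges: 49/500+7/25→189/500; 291/1000+331/1000→311/500; 189/500+311/500→1. L = 2 ≈ 2.0000.
Efficiency = H/L = 1.8888/2.0000 = 94.4%.

94.4%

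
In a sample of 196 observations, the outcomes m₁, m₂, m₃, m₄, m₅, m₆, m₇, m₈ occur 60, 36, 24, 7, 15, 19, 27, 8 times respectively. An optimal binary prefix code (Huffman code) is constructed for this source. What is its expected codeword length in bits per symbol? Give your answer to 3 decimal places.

Probabilities are the counts divided by 196.
Repeatedly combine the two least-probable nodes; the expected code length is the sum of the merged weights.
merge 1/28 + 2/49 → 15/196
merge 15/196 + 15/196 → 15/98
merge 19/196 + 6/49 → 43/196
merge 27/196 + 15/98 → 57/196
merge 9/49 + 43/196 → 79/196
merge 57/196 + 15/49 → 117/196
merge 79/196 + 117/196 → 1
L = 15/196 + 15/98 + 43/196 + 57/196 + 79/196 + 117/196 + 1 = 537/196 ≈ 2.740 bits/symbol.

2.740 bits/symbol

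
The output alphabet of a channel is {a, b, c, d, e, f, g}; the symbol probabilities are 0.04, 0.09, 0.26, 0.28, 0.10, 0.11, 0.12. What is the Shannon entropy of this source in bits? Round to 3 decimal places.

H = −Σ pᵢ log₂ pᵢ.
−0.04·log₂(0.04) = 0.1858
−0.09·log₂(0.09) = 0.3127
−0.26·log₂(0.26) = 0.5053
−0.28·log₂(0.28) = 0.5142
−0.10·log₂(0.10) = 0.3322
−0.11·log₂(0.11) = 0.3503
−0.12·log₂(0.12) = 0.3671
Sum ≈ 2.5675 → 2.567 bits.

2.567 bits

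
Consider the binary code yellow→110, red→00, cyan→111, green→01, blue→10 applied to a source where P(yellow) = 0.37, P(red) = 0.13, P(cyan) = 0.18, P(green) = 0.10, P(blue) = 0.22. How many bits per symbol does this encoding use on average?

L̄ = Σ pᵢ·ℓᵢ = 0.37·3 + 0.13·2 + 0.18·3 + 0.10·2 + 0.22·2 = 2.55 bits/symbol.

2.55 bits/symbol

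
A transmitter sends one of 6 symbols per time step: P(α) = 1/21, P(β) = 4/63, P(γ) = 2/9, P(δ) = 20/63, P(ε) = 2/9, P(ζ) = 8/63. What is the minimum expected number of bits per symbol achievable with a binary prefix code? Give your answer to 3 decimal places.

Repeatedly combine the two least-probable nodes; the expected code length is the sum of the merged weights.
merge 1/21 + 4/63 → 1/9
merge 1/9 + 8/63 → 5/21
merge 2/9 + 2/9 → 4/9
merge 5/21 + 20/63 → 5/9
merge 4/9 + 5/9 → 1
L = 1/9 + 5/21 + 4/9 + 5/9 + 1 = 148/63 ≈ 2.349 bits/symbol.

2.349 bits/symbol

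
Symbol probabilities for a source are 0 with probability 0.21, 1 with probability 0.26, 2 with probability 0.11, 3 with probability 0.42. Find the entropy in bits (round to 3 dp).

1.854 bits

H = −Σ pᵢ log₂ pᵢ.
−0.21·log₂(0.21) = 0.4728
−0.26·log₂(0.26) = 0.5053
−0.11·log₂(0.11) = 0.3503
−0.42·log₂(0.42) = 0.5256
Sum ≈ 1.8540 → 1.854 bits.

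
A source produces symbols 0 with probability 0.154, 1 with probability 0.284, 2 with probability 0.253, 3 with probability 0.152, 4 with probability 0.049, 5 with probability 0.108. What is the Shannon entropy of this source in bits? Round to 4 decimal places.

H = −Σ pᵢ log₂ pᵢ.
−0.154·log₂(0.154) = 0.4156
−0.284·log₂(0.284) = 0.5158
−0.253·log₂(0.253) = 0.5016
−0.152·log₂(0.152) = 0.4131
−0.049·log₂(0.049) = 0.2132
−0.108·log₂(0.108) = 0.3468
Sum ≈ 2.4061 → 2.4061 bits.

2.4061 bits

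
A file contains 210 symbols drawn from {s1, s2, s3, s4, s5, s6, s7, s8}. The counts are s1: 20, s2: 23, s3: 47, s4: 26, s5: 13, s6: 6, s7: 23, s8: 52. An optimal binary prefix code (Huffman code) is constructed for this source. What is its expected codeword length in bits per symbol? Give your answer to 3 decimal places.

Probabilities are the counts divided by 210.
Repeatedly combine the two least-probable nodes; the expected code length is the sum of the merged weights.
merge 1/35 + 13/210 → 19/210
merge 19/210 + 2/21 → 13/70
merge 23/210 + 23/210 → 23/105
merge 13/105 + 13/70 → 13/42
merge 23/105 + 47/210 → 31/70
merge 26/105 + 13/42 → 39/70
merge 31/70 + 39/70 → 1
L = 19/210 + 13/70 + 23/105 + 13/42 + 31/70 + 39/70 + 1 = 589/210 ≈ 2.805 bits/symbol.

2.805 bits/symbol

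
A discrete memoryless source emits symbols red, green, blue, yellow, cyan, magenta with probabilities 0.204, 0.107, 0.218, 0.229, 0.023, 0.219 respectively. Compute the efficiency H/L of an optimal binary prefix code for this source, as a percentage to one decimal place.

96.7%

Entropy H = −Σ p log₂ p ≈ 2.3839 bits.
Huffman merges: 23/1000+107/1000→13/100; 13/100+51/250→167/500; 109/500+219/1000→437/1000; 229/1000+167/500→563/1000; 437/1000+563/1000→1. L = 308/125 ≈ 2.4640.
Efficiency = H/L = 2.3839/2.4640 = 96.7%.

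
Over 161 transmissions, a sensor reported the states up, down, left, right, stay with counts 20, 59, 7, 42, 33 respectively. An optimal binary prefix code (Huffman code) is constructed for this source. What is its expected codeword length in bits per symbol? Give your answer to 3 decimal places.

Probabilities are the counts divided by 161.
Repeatedly combine the two least-probable nodes; the expected code length is the sum of the merged weights.
merge 1/23 + 20/161 → 27/161
merge 27/161 + 33/161 → 60/161
merge 6/23 + 59/161 → 101/161
merge 60/161 + 101/161 → 1
L = 27/161 + 60/161 + 101/161 + 1 = 349/161 ≈ 2.168 bits/symbol.

2.168 bits/symbol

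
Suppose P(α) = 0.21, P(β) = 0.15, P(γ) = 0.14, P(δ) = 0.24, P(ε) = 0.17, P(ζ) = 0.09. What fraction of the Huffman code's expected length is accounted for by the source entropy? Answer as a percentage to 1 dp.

Entropy H = −Σ p log₂ p ≈ 2.5219 bits.
Huffman merges: 9/100+7/50→23/100; 3/20+17/100→8/25; 21/100+23/100→11/25; 6/25+8/25→14/25; 11/25+14/25→1. L = 51/20 ≈ 2.5500.
Efficiency = H/L = 2.5219/2.5500 = 98.9%.

98.9%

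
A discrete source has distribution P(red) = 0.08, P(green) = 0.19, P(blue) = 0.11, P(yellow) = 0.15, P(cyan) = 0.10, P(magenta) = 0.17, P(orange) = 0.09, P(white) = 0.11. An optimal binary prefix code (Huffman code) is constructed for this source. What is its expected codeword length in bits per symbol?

Repeatedly combine the two least-probable nodes; the expected code length is the sum of the merged weights.
merge 2/25 + 9/100 → 17/100
merge 1/10 + 11/100 → 21/100
merge 11/100 + 3/20 → 13/50
merge 17/100 + 17/100 → 17/50
merge 19/100 + 21/100 → 2/5
merge 13/50 + 17/50 → 3/5
merge 2/5 + 3/5 → 1
L = 17/100 + 21/100 + 13/50 + 17/50 + 2/5 + 3/5 + 1 = 149/50 = 2.98 bits/symbol.

2.98 bits/symbol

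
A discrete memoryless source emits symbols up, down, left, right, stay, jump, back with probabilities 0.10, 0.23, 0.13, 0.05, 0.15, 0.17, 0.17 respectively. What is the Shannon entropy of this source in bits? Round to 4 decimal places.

H = −Σ pᵢ log₂ pᵢ.
−0.10·log₂(0.10) = 0.3322
−0.23·log₂(0.23) = 0.4877
−0.13·log₂(0.13) = 0.3826
−0.05·log₂(0.05) = 0.2161
−0.15·log₂(0.15) = 0.4105
−0.17·log₂(0.17) = 0.4346
−0.17·log₂(0.17) = 0.4346
Sum ≈ 2.6983 → 2.6983 bits.

2.6983 bits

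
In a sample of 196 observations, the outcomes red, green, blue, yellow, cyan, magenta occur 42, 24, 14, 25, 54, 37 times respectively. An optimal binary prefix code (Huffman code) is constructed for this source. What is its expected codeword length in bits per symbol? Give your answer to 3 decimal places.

2.510 bits/symbol

Probabilities are the counts divided by 196.
Repeatedly combine the two least-probable nodes; the expected code length is the sum of the merged weights.
merge 1/14 + 6/49 → 19/98
merge 25/196 + 37/196 → 31/98
merge 19/98 + 3/14 → 20/49
merge 27/98 + 31/98 → 29/49
merge 20/49 + 29/49 → 1
L = 19/98 + 31/98 + 20/49 + 29/49 + 1 = 123/49 ≈ 2.510 bits/symbol.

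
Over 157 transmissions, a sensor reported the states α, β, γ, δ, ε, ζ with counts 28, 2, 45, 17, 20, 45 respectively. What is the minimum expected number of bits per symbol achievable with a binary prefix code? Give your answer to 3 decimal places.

2.369 bits/symbol

Probabilities are the counts divided by 157.
Repeatedly combine the two least-probable nodes; the expected code length is the sum of the merged weights.
merge 2/157 + 17/157 → 19/157
merge 19/157 + 20/157 → 39/157
merge 28/157 + 39/157 → 67/157
merge 45/157 + 45/157 → 90/157
merge 67/157 + 90/157 → 1
L = 19/157 + 39/157 + 67/157 + 90/157 + 1 = 372/157 ≈ 2.369 bits/symbol.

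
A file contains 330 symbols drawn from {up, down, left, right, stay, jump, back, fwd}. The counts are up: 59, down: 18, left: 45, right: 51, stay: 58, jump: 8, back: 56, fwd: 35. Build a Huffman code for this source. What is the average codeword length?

Probabilities are the counts divided by 330.
Repeatedly combine the two least-probable nodes; the expected code length is the sum of the merged weights.
merge 4/165 + 3/55 → 13/165
merge 13/165 + 7/66 → 61/330
merge 3/22 + 17/110 → 16/55
merge 28/165 + 29/165 → 19/55
merge 59/330 + 61/330 → 4/11
merge 16/55 + 19/55 → 7/11
merge 4/11 + 7/11 → 1
L = 13/165 + 61/330 + 16/55 + 19/55 + 4/11 + 7/11 + 1 = 29/10 = 2.9 bits/symbol.

2.9 bits/symbol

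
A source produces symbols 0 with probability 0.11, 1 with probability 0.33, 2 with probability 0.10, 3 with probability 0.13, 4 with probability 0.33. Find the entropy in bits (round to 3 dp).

H = −Σ pᵢ log₂ pᵢ.
−0.11·log₂(0.11) = 0.3503
−0.33·log₂(0.33) = 0.5278
−0.10·log₂(0.10) = 0.3322
−0.13·log₂(0.13) = 0.3826
−0.33·log₂(0.33) = 0.5278
Sum ≈ 2.1208 → 2.121 bits.

2.121 bits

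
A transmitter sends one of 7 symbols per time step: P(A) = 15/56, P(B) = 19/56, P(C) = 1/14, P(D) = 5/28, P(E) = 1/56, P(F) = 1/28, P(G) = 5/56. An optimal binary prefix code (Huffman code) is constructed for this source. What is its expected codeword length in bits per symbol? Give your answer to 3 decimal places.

2.393 bits/symbol

Repeatedly combine the two least-probable nodes; the expected code length is the sum of the merged weights.
merge 1/56 + 1/28 → 3/56
merge 3/56 + 1/14 → 1/8
merge 5/56 + 1/8 → 3/14
merge 5/28 + 3/14 → 11/28
merge 15/56 + 19/56 → 17/28
merge 11/28 + 17/28 → 1
L = 3/56 + 1/8 + 3/14 + 11/28 + 17/28 + 1 = 67/28 ≈ 2.393 bits/symbol.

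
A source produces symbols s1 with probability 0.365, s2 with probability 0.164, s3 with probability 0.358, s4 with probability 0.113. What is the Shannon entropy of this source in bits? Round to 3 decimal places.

H = −Σ pᵢ log₂ pᵢ.
−0.365·log₂(0.365) = 0.5307
−0.164·log₂(0.164) = 0.4278
−0.358·log₂(0.358) = 0.5305
−0.113·log₂(0.113) = 0.3555
Sum ≈ 1.8445 → 1.844 bits.

1.844 bits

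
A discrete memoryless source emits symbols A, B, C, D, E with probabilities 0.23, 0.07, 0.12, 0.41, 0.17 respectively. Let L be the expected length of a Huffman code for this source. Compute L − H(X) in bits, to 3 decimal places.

0.055 bits

Entropy H = −Σ p log₂ p ≈ 2.0853 bits.
Huffman merges: 7/100+3/25→19/100; 17/100+19/100→9/25; 23/100+9/25→59/100; 41/100+59/100→1. L = 107/50 ≈ 2.1400.
L − H = 2.1400 − 2.0853 = 0.055 bits.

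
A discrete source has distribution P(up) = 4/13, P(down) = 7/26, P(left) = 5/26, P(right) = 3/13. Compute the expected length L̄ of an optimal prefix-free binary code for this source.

2 bits/symbol

Repeatedly combine the two least-probable nodes; the expected code length is the sum of the merged weights.
merge 5/26 + 3/13 → 11/26
merge 7/26 + 4/13 → 15/26
merge 11/26 + 15/26 → 1
L = 11/26 + 15/26 + 1 = 2 bits/symbol.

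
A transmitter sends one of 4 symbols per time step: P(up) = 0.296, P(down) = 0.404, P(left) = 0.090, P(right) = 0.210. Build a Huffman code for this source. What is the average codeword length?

1.896 bits/symbol

Repeatedly combine the two least-probable nodes; the expected code length is the sum of the merged weights.
merge 9/100 + 21/100 → 3/10
merge 37/125 + 3/10 → 149/250
merge 101/250 + 149/250 → 1
L = 3/10 + 149/250 + 1 = 237/125 = 1.896 bits/symbol.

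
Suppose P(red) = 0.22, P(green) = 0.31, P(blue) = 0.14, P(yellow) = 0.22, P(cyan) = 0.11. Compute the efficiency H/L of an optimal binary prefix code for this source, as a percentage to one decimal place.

99.2%

Entropy H = −Σ p log₂ p ≈ 2.2323 bits.
Huffman merges: 11/100+7/50→1/4; 11/50+11/50→11/25; 1/4+31/100→14/25; 11/25+14/25→1. L = 9/4 ≈ 2.2500.
Efficiency = H/L = 2.2323/2.2500 = 99.2%.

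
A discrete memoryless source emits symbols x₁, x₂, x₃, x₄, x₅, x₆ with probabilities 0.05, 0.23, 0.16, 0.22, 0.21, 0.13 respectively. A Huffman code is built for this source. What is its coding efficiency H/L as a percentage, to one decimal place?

97.7%

Entropy H = −Σ p log₂ p ≈ 2.4628 bits.
Huffman merges: 1/20+13/100→9/50; 4/25+9/50→17/50; 21/100+11/50→43/100; 23/100+17/50→57/100; 43/100+57/100→1. L = 63/25 ≈ 2.5200.
Efficiency = H/L = 2.4628/2.5200 = 97.7%.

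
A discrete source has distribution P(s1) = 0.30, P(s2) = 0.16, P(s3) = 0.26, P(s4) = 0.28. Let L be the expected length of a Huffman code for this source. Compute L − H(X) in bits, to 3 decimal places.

Entropy H = −Σ p log₂ p ≈ 1.9636 bits.
Huffman merges: 4/25+13/50→21/50; 7/25+3/10→29/50; 21/50+29/50→1. L = 2 ≈ 2.0000.
L − H = 2.0000 − 1.9636 = 0.036 bits.

0.036 bits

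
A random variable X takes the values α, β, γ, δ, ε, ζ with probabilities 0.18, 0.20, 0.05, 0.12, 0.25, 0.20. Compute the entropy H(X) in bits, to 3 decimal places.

2.457 bits

H = −Σ pᵢ log₂ pᵢ.
−0.18·log₂(0.18) = 0.4453
−0.20·log₂(0.20) = 0.4644
−0.05·log₂(0.05) = 0.2161
−0.12·log₂(0.12) = 0.3671
−0.25·log₂(0.25) = 0.5000
−0.20·log₂(0.20) = 0.4644
Sum ≈ 2.4572 → 2.457 bits.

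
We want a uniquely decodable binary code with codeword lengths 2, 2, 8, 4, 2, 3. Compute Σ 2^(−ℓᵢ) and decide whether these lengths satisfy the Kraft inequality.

With common denominator 2^8 = 256: Σ 2^(−ℓᵢ) = 64/256 + 64/256 + 1/256 + 16/256 + 64/256 + 32/256 = 241/256 = 0.94140625.
Kraft's inequality requires Σ ≤ 1; here Σ = 0.94140625 ≤ 1, so such a prefix code exists.

0.94140625; yes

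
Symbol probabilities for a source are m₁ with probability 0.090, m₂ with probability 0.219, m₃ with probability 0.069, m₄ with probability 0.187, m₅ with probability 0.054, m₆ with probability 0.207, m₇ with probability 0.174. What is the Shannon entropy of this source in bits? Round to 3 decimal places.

2.648 bits

H = −Σ pᵢ log₂ pᵢ.
−0.090·log₂(0.090) = 0.3127
−0.219·log₂(0.219) = 0.4798
−0.069·log₂(0.069) = 0.2662
−0.187·log₂(0.187) = 0.4523
−0.054·log₂(0.054) = 0.2274
−0.207·log₂(0.207) = 0.4704
−0.174·log₂(0.174) = 0.4390
Sum ≈ 2.6477 → 2.648 bits.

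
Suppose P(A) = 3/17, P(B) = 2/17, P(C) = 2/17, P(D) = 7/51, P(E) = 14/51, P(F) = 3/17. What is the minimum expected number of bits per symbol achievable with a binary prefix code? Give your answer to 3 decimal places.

Repeatedly combine the two least-probable nodes; the expected code length is the sum of the merged weights.
merge 2/17 + 2/17 → 4/17
merge 7/51 + 3/17 → 16/51
merge 3/17 + 4/17 → 7/17
merge 14/51 + 16/51 → 10/17
merge 7/17 + 10/17 → 1
L = 4/17 + 16/51 + 7/17 + 10/17 + 1 = 130/51 ≈ 2.549 bits/symbol.

2.549 bits/symbol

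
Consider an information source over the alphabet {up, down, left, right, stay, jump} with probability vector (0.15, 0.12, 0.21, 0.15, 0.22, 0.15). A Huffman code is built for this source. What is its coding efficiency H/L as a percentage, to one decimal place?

Entropy H = −Σ p log₂ p ≈ 2.5521 bits.
Huffman merges: 3/25+3/20→27/100; 3/20+3/20→3/10; 21/100+11/50→43/100; 27/100+3/10→57/100; 43/100+57/100→1. L = 257/100 ≈ 2.5700.
Efficiency = H/L = 2.5521/2.5700 = 99.3%.

99.3%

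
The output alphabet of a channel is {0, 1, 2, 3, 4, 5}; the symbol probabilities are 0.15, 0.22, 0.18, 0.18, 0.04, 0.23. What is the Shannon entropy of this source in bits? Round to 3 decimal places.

2.455 bits

H = −Σ pᵢ log₂ pᵢ.
−0.15·log₂(0.15) = 0.4105
−0.22·log₂(0.22) = 0.4806
−0.18·log₂(0.18) = 0.4453
−0.18·log₂(0.18) = 0.4453
−0.04·log₂(0.04) = 0.1858
−0.23·log₂(0.23) = 0.4877
Sum ≈ 2.4552 → 2.455 bits.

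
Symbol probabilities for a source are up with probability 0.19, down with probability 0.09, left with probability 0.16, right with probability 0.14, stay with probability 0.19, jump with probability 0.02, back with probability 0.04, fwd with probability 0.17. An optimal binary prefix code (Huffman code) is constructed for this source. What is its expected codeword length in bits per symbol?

2.83 bits/symbol

Repeatedly combine the two least-probable nodes; the expected code length is the sum of the merged weights.
merge 1/50 + 1/25 → 3/50
merge 3/50 + 9/100 → 3/20
merge 7/50 + 3/20 → 29/100
merge 4/25 + 17/100 → 33/100
merge 19/100 + 19/100 → 19/50
merge 29/100 + 33/100 → 31/50
merge 19/50 + 31/50 → 1
L = 3/50 + 3/20 + 29/100 + 33/100 + 19/50 + 31/50 + 1 = 283/100 = 2.83 bits/symbol.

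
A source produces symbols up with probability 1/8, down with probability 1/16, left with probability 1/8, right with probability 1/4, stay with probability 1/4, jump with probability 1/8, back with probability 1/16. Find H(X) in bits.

2.625 bits

Each probability is a power of 1/2, so log₂(1/p) is an integer.
H = Σ p·log₂(1/p) = 1/8·3 + 1/16·4 + 1/8·3 + 1/4·2 + 1/4·2 + 1/8·3 + 1/16·4 = 2.625 bits.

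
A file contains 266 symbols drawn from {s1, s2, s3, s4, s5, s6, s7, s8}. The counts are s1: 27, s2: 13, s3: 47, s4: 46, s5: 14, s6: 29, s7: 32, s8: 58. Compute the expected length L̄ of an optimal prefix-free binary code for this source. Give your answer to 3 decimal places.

Probabilities are the counts divided by 266.
Repeatedly combine the two least-probable nodes; the expected code length is the sum of the merged weights.
merge 13/266 + 1/19 → 27/266
merge 27/266 + 27/266 → 27/133
merge 29/266 + 16/133 → 61/266
merge 23/133 + 47/266 → 93/266
merge 27/133 + 29/133 → 8/19
merge 61/266 + 93/266 → 11/19
merge 8/19 + 11/19 → 1
L = 27/266 + 27/133 + 61/266 + 93/266 + 8/19 + 11/19 + 1 = 767/266 ≈ 2.883 bits/symbol.

2.883 bits/symbol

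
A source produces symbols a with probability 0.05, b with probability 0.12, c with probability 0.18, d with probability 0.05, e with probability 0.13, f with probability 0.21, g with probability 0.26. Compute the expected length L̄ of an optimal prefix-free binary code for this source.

2.63 bits/symbol

Repeatedly combine the two least-probable nodes; the expected code length is the sum of the merged weights.
merge 1/20 + 1/20 → 1/10
merge 1/10 + 3/25 → 11/50
merge 13/100 + 9/50 → 31/100
merge 21/100 + 11/50 → 43/100
merge 13/50 + 31/100 → 57/100
merge 43/100 + 57/100 → 1
L = 1/10 + 11/50 + 31/100 + 43/100 + 57/100 + 1 = 263/100 = 2.63 bits/symbol.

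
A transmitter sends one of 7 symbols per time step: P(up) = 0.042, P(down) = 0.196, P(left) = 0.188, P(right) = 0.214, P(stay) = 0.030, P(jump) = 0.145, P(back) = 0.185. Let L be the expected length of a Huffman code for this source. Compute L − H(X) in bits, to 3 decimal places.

0.074 bits

Entropy H = −Σ p log₂ p ≈ 2.5883 bits.
Huffman merges: 3/100+21/500→9/125; 9/125+29/200→217/1000; 37/200+47/250→373/1000; 49/250+107/500→41/100; 217/1000+373/1000→59/100; 41/100+59/100→1. L = 1331/500 ≈ 2.6620.
L − H = 2.6620 − 2.5883 = 0.074 bits.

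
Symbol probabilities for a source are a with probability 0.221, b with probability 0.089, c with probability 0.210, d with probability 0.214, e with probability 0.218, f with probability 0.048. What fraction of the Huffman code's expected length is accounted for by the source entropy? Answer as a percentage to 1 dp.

Entropy H = −Σ p log₂ p ≈ 2.4301 bits.
Huffman merges: 6/125+89/1000→137/1000; 137/1000+21/100→347/1000; 107/500+109/500→54/125; 221/1000+347/1000→71/125; 54/125+71/125→1. L = 621/250 ≈ 2.4840.
Efficiency = H/L = 2.4301/2.4840 = 97.8%.

97.8%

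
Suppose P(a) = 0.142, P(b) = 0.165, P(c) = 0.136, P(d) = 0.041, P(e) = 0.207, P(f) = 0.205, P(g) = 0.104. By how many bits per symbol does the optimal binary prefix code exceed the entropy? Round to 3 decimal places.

Entropy H = −Σ p log₂ p ≈ 2.6878 bits.
Huffman merges: 41/1000+13/125→29/200; 17/125+71/500→139/500; 29/200+33/200→31/100; 41/200+207/1000→103/250; 139/500+31/100→147/250; 103/250+147/250→1. L = 2733/1000 ≈ 2.7330.
L − H = 2.7330 − 2.6878 = 0.045 bits.

0.045 bits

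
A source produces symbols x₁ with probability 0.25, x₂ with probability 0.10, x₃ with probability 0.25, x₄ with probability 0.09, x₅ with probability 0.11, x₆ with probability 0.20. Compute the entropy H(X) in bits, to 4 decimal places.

H = −Σ pᵢ log₂ pᵢ.
−0.25·log₂(0.25) = 0.5000
−0.10·log₂(0.10) = 0.3322
−0.25·log₂(0.25) = 0.5000
−0.09·log₂(0.09) = 0.3127
−0.11·log₂(0.11) = 0.3503
−0.20·log₂(0.20) = 0.4644
Sum ≈ 2.4595 → 2.4595 bits.

2.4595 bits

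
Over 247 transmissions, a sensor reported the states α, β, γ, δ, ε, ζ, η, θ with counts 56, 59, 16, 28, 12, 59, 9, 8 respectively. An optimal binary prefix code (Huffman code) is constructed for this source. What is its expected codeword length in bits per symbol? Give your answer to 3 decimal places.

Probabilities are the counts divided by 247.
Repeatedly combine the two least-probable nodes; the expected code length is the sum of the merged weights.
merge 8/247 + 9/247 → 17/247
merge 12/247 + 16/247 → 28/247
merge 17/247 + 28/247 → 45/247
merge 28/247 + 45/247 → 73/247
merge 56/247 + 59/247 → 115/247
merge 59/247 + 73/247 → 132/247
merge 115/247 + 132/247 → 1
L = 17/247 + 28/247 + 45/247 + 73/247 + 115/247 + 132/247 + 1 = 657/247 ≈ 2.660 bits/symbol.

2.660 bits/symbol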